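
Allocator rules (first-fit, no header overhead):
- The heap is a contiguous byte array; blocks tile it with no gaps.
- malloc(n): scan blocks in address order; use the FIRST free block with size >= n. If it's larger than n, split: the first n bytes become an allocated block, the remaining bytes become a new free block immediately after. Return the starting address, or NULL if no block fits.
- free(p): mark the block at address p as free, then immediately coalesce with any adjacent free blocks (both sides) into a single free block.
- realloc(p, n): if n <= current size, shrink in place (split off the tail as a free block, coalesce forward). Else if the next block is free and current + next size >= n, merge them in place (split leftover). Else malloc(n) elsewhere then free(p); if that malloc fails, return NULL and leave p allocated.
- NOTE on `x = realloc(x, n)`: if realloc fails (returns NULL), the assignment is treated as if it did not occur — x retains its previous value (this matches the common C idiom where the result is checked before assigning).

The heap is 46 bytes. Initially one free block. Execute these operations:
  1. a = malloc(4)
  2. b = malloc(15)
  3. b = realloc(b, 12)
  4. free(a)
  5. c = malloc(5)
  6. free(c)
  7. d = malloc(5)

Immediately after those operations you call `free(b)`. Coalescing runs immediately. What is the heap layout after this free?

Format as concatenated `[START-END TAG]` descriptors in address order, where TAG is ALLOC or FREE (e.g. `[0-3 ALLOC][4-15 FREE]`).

Answer: [0-15 FREE][16-20 ALLOC][21-45 FREE]

Derivation:
Op 1: a = malloc(4) -> a = 0; heap: [0-3 ALLOC][4-45 FREE]
Op 2: b = malloc(15) -> b = 4; heap: [0-3 ALLOC][4-18 ALLOC][19-45 FREE]
Op 3: b = realloc(b, 12) -> b = 4; heap: [0-3 ALLOC][4-15 ALLOC][16-45 FREE]
Op 4: free(a) -> (freed a); heap: [0-3 FREE][4-15 ALLOC][16-45 FREE]
Op 5: c = malloc(5) -> c = 16; heap: [0-3 FREE][4-15 ALLOC][16-20 ALLOC][21-45 FREE]
Op 6: free(c) -> (freed c); heap: [0-3 FREE][4-15 ALLOC][16-45 FREE]
Op 7: d = malloc(5) -> d = 16; heap: [0-3 FREE][4-15 ALLOC][16-20 ALLOC][21-45 FREE]
free(b): b = 4 -> block [4-15 ALLOC]; mark free, coalesce with adjacent free neighbors -> [0-15 FREE][16-20 ALLOC][21-45 FREE]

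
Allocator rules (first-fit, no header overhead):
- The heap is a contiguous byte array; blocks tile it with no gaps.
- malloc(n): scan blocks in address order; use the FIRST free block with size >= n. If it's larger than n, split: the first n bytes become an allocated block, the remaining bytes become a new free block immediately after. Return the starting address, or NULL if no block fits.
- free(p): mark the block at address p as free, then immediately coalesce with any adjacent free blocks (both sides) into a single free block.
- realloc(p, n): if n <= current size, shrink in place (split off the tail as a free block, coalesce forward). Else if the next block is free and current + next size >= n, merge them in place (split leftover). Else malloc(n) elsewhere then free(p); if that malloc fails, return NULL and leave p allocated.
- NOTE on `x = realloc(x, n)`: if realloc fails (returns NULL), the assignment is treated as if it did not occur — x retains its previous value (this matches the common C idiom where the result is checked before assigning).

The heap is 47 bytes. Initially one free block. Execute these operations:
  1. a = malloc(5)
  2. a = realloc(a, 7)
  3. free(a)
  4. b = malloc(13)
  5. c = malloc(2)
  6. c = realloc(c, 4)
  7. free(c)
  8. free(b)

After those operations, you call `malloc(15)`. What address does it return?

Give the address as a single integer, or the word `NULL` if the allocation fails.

Answer: 0

Derivation:
Op 1: a = malloc(5) -> a = 0; heap: [0-4 ALLOC][5-46 FREE]
Op 2: a = realloc(a, 7) -> a = 0; heap: [0-6 ALLOC][7-46 FREE]
Op 3: free(a) -> (freed a); heap: [0-46 FREE]
Op 4: b = malloc(13) -> b = 0; heap: [0-12 ALLOC][13-46 FREE]
Op 5: c = malloc(2) -> c = 13; heap: [0-12 ALLOC][13-14 ALLOC][15-46 FREE]
Op 6: c = realloc(c, 4) -> c = 13; heap: [0-12 ALLOC][13-16 ALLOC][17-46 FREE]
Op 7: free(c) -> (freed c); heap: [0-12 ALLOC][13-46 FREE]
Op 8: free(b) -> (freed b); heap: [0-46 FREE]
malloc(15): first-fit scan over [0-46 FREE] -> 0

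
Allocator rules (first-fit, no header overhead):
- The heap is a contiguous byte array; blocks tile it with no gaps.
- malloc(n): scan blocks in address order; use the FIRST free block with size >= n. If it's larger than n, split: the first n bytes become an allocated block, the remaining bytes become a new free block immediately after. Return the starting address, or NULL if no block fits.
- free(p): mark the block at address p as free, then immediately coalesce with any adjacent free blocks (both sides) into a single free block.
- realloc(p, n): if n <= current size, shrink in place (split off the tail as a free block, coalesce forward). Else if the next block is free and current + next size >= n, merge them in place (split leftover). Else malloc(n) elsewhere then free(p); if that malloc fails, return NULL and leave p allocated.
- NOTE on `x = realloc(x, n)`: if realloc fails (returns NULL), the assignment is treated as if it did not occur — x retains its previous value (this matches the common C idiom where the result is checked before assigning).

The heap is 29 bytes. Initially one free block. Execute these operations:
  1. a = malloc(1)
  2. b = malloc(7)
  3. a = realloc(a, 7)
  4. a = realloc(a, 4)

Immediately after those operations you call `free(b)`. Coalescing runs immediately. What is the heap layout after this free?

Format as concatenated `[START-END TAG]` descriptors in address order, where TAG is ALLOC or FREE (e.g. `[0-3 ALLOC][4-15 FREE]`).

Answer: [0-7 FREE][8-11 ALLOC][12-28 FREE]

Derivation:
Op 1: a = malloc(1) -> a = 0; heap: [0-0 ALLOC][1-28 FREE]
Op 2: b = malloc(7) -> b = 1; heap: [0-0 ALLOC][1-7 ALLOC][8-28 FREE]
Op 3: a = realloc(a, 7) -> a = 8; heap: [0-0 FREE][1-7 ALLOC][8-14 ALLOC][15-28 FREE]
Op 4: a = realloc(a, 4) -> a = 8; heap: [0-0 FREE][1-7 ALLOC][8-11 ALLOC][12-28 FREE]
free(b): b = 1 -> block [1-7 ALLOC]; mark free, coalesce with adjacent free neighbors -> [0-7 FREE][8-11 ALLOC][12-28 FREE]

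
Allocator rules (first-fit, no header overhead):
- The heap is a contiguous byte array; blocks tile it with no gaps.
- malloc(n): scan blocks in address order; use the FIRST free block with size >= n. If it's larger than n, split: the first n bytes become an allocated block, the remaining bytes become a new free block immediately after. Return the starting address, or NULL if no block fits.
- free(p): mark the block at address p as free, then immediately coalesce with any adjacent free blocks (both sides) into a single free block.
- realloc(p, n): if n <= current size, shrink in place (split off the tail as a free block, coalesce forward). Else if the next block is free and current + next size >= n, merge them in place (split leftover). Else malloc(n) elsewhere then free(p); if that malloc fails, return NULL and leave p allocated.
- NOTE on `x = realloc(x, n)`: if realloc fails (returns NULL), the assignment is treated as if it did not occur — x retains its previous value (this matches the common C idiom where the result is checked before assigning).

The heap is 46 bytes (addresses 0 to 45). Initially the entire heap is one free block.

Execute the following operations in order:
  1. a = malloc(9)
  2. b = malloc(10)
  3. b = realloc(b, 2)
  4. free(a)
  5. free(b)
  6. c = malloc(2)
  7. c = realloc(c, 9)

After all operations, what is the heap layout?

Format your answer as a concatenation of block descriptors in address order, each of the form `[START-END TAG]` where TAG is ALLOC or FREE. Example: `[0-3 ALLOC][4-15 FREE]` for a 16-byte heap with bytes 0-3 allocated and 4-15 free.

Answer: [0-8 ALLOC][9-45 FREE]

Derivation:
Op 1: a = malloc(9) -> a = 0; heap: [0-8 ALLOC][9-45 FREE]
Op 2: b = malloc(10) -> b = 9; heap: [0-8 ALLOC][9-18 ALLOC][19-45 FREE]
Op 3: b = realloc(b, 2) -> b = 9; heap: [0-8 ALLOC][9-10 ALLOC][11-45 FREE]
Op 4: free(a) -> (freed a); heap: [0-8 FREE][9-10 ALLOC][11-45 FREE]
Op 5: free(b) -> (freed b); heap: [0-45 FREE]
Op 6: c = malloc(2) -> c = 0; heap: [0-1 ALLOC][2-45 FREE]
Op 7: c = realloc(c, 9) -> c = 0; heap: [0-8 ALLOC][9-45 FREE]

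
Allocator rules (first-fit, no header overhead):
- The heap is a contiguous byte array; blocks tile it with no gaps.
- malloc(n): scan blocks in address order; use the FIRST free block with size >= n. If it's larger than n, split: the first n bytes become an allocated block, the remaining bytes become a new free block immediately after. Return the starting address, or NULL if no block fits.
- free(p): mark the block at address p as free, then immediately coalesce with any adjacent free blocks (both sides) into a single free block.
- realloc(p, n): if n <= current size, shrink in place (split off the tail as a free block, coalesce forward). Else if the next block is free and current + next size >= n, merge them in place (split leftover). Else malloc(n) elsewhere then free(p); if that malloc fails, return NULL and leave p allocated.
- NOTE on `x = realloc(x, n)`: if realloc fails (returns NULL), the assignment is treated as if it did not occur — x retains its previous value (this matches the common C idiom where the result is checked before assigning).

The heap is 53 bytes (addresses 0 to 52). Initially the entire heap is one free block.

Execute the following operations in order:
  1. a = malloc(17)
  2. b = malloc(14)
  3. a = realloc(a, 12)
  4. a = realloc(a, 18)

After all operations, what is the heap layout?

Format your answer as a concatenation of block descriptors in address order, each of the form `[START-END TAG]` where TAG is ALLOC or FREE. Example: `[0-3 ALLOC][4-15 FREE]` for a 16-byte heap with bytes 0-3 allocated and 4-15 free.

Answer: [0-16 FREE][17-30 ALLOC][31-48 ALLOC][49-52 FREE]

Derivation:
Op 1: a = malloc(17) -> a = 0; heap: [0-16 ALLOC][17-52 FREE]
Op 2: b = malloc(14) -> b = 17; heap: [0-16 ALLOC][17-30 ALLOC][31-52 FREE]
Op 3: a = realloc(a, 12) -> a = 0; heap: [0-11 ALLOC][12-16 FREE][17-30 ALLOC][31-52 FREE]
Op 4: a = realloc(a, 18) -> a = 31; heap: [0-16 FREE][17-30 ALLOC][31-48 ALLOC][49-52 FREE]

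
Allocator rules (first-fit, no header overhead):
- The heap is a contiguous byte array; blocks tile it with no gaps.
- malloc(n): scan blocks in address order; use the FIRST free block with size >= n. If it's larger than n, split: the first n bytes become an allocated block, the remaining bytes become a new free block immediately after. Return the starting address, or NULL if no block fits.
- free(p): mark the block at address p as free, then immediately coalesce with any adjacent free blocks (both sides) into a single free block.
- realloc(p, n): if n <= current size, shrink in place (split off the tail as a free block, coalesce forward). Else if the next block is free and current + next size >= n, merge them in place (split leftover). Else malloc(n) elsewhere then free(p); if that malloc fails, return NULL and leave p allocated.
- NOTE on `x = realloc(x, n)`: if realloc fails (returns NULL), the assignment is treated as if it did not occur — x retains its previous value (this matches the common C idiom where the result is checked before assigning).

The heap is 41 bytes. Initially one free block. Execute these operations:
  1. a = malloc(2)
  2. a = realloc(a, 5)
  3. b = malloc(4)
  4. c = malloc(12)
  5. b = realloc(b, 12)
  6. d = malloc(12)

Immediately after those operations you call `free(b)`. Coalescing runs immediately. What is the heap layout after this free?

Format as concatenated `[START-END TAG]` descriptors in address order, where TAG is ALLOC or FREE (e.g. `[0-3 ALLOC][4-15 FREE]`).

Answer: [0-4 ALLOC][5-8 FREE][9-20 ALLOC][21-40 FREE]

Derivation:
Op 1: a = malloc(2) -> a = 0; heap: [0-1 ALLOC][2-40 FREE]
Op 2: a = realloc(a, 5) -> a = 0; heap: [0-4 ALLOC][5-40 FREE]
Op 3: b = malloc(4) -> b = 5; heap: [0-4 ALLOC][5-8 ALLOC][9-40 FREE]
Op 4: c = malloc(12) -> c = 9; heap: [0-4 ALLOC][5-8 ALLOC][9-20 ALLOC][21-40 FREE]
Op 5: b = realloc(b, 12) -> b = 21; heap: [0-4 ALLOC][5-8 FREE][9-20 ALLOC][21-32 ALLOC][33-40 FREE]
Op 6: d = malloc(12) -> d = NULL; heap: [0-4 ALLOC][5-8 FREE][9-20 ALLOC][21-32 ALLOC][33-40 FREE]
free(b): b = 21 -> block [21-32 ALLOC]; mark free, coalesce with adjacent free neighbors -> [0-4 ALLOC][5-8 FREE][9-20 ALLOC][21-40 FREE]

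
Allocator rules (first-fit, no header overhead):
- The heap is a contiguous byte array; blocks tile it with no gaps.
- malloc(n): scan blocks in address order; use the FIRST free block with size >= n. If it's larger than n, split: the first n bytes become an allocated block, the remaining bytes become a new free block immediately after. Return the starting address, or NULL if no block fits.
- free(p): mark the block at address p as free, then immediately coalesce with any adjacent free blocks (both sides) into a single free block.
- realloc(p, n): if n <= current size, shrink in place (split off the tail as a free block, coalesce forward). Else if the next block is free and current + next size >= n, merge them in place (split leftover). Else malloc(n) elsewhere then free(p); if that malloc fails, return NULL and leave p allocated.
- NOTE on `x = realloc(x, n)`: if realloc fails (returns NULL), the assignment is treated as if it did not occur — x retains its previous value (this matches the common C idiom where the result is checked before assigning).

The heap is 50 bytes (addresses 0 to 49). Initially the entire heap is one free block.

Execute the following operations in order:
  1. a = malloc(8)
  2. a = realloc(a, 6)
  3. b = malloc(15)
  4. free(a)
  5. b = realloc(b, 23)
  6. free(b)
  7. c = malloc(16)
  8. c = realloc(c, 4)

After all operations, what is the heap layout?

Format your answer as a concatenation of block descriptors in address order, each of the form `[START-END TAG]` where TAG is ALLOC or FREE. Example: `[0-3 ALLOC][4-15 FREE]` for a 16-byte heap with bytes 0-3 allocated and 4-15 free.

Answer: [0-3 ALLOC][4-49 FREE]

Derivation:
Op 1: a = malloc(8) -> a = 0; heap: [0-7 ALLOC][8-49 FREE]
Op 2: a = realloc(a, 6) -> a = 0; heap: [0-5 ALLOC][6-49 FREE]
Op 3: b = malloc(15) -> b = 6; heap: [0-5 ALLOC][6-20 ALLOC][21-49 FREE]
Op 4: free(a) -> (freed a); heap: [0-5 FREE][6-20 ALLOC][21-49 FREE]
Op 5: b = realloc(b, 23) -> b = 6; heap: [0-5 FREE][6-28 ALLOC][29-49 FREE]
Op 6: free(b) -> (freed b); heap: [0-49 FREE]
Op 7: c = malloc(16) -> c = 0; heap: [0-15 ALLOC][16-49 FREE]
Op 8: c = realloc(c, 4) -> c = 0; heap: [0-3 ALLOC][4-49 FREE]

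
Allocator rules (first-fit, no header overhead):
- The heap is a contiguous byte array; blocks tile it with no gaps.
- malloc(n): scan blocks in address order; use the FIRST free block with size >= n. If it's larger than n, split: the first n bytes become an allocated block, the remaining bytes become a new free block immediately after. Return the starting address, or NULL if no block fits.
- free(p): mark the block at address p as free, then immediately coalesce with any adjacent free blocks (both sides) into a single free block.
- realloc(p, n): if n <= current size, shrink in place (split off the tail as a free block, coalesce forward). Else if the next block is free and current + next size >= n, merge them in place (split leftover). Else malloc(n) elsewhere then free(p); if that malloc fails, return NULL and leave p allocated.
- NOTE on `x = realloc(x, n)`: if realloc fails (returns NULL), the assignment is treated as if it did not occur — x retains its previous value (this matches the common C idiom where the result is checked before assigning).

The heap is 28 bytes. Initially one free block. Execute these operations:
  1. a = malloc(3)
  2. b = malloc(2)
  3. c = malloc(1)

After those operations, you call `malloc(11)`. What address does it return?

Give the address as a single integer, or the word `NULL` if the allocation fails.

Op 1: a = malloc(3) -> a = 0; heap: [0-2 ALLOC][3-27 FREE]
Op 2: b = malloc(2) -> b = 3; heap: [0-2 ALLOC][3-4 ALLOC][5-27 FREE]
Op 3: c = malloc(1) -> c = 5; heap: [0-2 ALLOC][3-4 ALLOC][5-5 ALLOC][6-27 FREE]
malloc(11): first-fit scan over [0-2 ALLOC][3-4 ALLOC][5-5 ALLOC][6-27 FREE] -> 6

Answer: 6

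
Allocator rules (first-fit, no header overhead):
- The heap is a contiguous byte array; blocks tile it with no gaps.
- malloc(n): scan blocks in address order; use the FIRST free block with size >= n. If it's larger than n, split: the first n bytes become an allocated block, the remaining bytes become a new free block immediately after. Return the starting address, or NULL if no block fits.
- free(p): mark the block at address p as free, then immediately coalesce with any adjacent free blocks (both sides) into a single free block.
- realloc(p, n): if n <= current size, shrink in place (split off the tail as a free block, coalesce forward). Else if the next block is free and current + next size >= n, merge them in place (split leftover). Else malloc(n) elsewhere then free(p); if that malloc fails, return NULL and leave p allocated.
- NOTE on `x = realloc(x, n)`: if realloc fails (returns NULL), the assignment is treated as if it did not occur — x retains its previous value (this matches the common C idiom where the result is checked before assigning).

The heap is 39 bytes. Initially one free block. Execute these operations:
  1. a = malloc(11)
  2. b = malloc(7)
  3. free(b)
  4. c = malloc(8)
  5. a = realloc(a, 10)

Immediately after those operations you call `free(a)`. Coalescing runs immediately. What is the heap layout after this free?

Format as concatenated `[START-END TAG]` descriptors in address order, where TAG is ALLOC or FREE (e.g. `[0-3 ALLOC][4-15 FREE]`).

Op 1: a = malloc(11) -> a = 0; heap: [0-10 ALLOC][11-38 FREE]
Op 2: b = malloc(7) -> b = 11; heap: [0-10 ALLOC][11-17 ALLOC][18-38 FREE]
Op 3: free(b) -> (freed b); heap: [0-10 ALLOC][11-38 FREE]
Op 4: c = malloc(8) -> c = 11; heap: [0-10 ALLOC][11-18 ALLOC][19-38 FREE]
Op 5: a = realloc(a, 10) -> a = 0; heap: [0-9 ALLOC][10-10 FREE][11-18 ALLOC][19-38 FREE]
free(a): a = 0 -> block [0-9 ALLOC]; mark free, coalesce with adjacent free neighbors -> [0-10 FREE][11-18 ALLOC][19-38 FREE]

Answer: [0-10 FREE][11-18 ALLOC][19-38 FREE]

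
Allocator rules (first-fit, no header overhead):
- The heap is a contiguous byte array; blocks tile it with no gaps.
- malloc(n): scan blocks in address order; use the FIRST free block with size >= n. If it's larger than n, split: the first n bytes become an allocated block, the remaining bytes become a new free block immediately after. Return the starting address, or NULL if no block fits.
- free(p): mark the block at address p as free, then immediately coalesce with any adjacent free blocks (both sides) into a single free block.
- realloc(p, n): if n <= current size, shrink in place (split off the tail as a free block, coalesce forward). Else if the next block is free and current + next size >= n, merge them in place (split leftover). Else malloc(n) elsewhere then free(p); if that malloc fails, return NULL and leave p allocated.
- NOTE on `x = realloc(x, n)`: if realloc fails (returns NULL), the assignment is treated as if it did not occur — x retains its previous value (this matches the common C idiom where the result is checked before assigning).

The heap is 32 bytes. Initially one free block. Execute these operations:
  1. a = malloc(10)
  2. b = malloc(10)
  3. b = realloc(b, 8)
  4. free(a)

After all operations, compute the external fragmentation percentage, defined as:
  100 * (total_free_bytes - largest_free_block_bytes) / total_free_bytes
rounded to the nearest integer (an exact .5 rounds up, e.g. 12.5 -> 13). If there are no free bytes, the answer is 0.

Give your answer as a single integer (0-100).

Answer: 42

Derivation:
Op 1: a = malloc(10) -> a = 0; heap: [0-9 ALLOC][10-31 FREE]
Op 2: b = malloc(10) -> b = 10; heap: [0-9 ALLOC][10-19 ALLOC][20-31 FREE]
Op 3: b = realloc(b, 8) -> b = 10; heap: [0-9 ALLOC][10-17 ALLOC][18-31 FREE]
Op 4: free(a) -> (freed a); heap: [0-9 FREE][10-17 ALLOC][18-31 FREE]
Free blocks: [10 14] total_free=24 largest=14 -> 100*(24-14)/24 = 1000/24 ≈ 41.667 -> rounds to 42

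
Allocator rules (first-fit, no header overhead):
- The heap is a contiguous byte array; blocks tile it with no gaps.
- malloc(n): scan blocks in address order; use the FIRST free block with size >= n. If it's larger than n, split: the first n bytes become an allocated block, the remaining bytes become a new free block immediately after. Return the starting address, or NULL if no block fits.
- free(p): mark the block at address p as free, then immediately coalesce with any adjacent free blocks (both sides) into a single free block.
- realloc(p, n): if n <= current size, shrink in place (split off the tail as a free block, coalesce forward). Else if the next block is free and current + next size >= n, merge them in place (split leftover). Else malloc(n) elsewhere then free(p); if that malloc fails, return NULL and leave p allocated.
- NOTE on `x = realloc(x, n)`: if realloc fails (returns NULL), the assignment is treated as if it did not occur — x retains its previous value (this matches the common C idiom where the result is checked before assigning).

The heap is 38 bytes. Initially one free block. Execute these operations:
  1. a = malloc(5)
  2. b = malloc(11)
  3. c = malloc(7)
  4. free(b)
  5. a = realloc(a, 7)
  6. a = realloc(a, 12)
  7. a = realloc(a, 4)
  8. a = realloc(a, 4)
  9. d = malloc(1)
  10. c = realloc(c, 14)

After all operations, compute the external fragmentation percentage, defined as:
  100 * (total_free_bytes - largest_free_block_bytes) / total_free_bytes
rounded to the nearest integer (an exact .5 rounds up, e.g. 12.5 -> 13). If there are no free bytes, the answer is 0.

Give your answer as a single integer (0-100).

Op 1: a = malloc(5) -> a = 0; heap: [0-4 ALLOC][5-37 FREE]
Op 2: b = malloc(11) -> b = 5; heap: [0-4 ALLOC][5-15 ALLOC][16-37 FREE]
Op 3: c = malloc(7) -> c = 16; heap: [0-4 ALLOC][5-15 ALLOC][16-22 ALLOC][23-37 FREE]
Op 4: free(b) -> (freed b); heap: [0-4 ALLOC][5-15 FREE][16-22 ALLOC][23-37 FREE]
Op 5: a = realloc(a, 7) -> a = 0; heap: [0-6 ALLOC][7-15 FREE][16-22 ALLOC][23-37 FREE]
Op 6: a = realloc(a, 12) -> a = 0; heap: [0-11 ALLOC][12-15 FREE][16-22 ALLOC][23-37 FREE]
Op 7: a = realloc(a, 4) -> a = 0; heap: [0-3 ALLOC][4-15 FREE][16-22 ALLOC][23-37 FREE]
Op 8: a = realloc(a, 4) -> a = 0; heap: [0-3 ALLOC][4-15 FREE][16-22 ALLOC][23-37 FREE]
Op 9: d = malloc(1) -> d = 4; heap: [0-3 ALLOC][4-4 ALLOC][5-15 FREE][16-22 ALLOC][23-37 FREE]
Op 10: c = realloc(c, 14) -> c = 16; heap: [0-3 ALLOC][4-4 ALLOC][5-15 FREE][16-29 ALLOC][30-37 FREE]
Free blocks: [11 8] total_free=19 largest=11 -> 100*(19-11)/19 = 800/19 ≈ 42.105 -> rounds to 42

Answer: 42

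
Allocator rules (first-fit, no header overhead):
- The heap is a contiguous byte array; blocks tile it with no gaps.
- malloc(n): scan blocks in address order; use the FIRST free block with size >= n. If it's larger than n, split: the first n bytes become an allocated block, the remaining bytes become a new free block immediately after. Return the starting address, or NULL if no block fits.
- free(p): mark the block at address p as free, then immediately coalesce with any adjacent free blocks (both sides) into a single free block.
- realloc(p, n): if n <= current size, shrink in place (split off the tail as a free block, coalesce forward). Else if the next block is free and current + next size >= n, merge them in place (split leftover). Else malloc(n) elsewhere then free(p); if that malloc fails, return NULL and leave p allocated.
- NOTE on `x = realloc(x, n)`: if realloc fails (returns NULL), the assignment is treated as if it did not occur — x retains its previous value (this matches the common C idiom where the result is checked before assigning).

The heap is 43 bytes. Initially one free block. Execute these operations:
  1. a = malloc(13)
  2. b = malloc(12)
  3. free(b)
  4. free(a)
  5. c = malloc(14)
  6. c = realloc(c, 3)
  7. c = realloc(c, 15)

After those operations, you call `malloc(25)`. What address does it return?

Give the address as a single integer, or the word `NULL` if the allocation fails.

Op 1: a = malloc(13) -> a = 0; heap: [0-12 ALLOC][13-42 FREE]
Op 2: b = malloc(12) -> b = 13; heap: [0-12 ALLOC][13-24 ALLOC][25-42 FREE]
Op 3: free(b) -> (freed b); heap: [0-12 ALLOC][13-42 FREE]
Op 4: free(a) -> (freed a); heap: [0-42 FREE]
Op 5: c = malloc(14) -> c = 0; heap: [0-13 ALLOC][14-42 FREE]
Op 6: c = realloc(c, 3) -> c = 0; heap: [0-2 ALLOC][3-42 FREE]
Op 7: c = realloc(c, 15) -> c = 0; heap: [0-14 ALLOC][15-42 FREE]
malloc(25): first-fit scan over [0-14 ALLOC][15-42 FREE] -> 15

Answer: 15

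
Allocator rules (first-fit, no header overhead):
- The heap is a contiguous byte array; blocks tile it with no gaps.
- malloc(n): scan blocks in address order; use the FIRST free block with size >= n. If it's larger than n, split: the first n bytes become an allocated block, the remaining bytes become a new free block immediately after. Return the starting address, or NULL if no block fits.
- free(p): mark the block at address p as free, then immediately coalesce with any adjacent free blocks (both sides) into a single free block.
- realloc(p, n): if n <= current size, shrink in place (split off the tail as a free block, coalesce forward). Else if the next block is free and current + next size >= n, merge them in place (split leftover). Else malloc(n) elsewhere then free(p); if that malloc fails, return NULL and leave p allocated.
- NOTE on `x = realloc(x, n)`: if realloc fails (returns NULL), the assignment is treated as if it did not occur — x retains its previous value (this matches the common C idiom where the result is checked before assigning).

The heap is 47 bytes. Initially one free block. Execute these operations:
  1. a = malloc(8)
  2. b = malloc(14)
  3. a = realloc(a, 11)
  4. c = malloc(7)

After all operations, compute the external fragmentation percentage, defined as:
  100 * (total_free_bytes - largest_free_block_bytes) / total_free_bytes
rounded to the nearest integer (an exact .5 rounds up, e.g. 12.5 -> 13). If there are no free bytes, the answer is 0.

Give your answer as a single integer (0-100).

Answer: 7

Derivation:
Op 1: a = malloc(8) -> a = 0; heap: [0-7 ALLOC][8-46 FREE]
Op 2: b = malloc(14) -> b = 8; heap: [0-7 ALLOC][8-21 ALLOC][22-46 FREE]
Op 3: a = realloc(a, 11) -> a = 22; heap: [0-7 FREE][8-21 ALLOC][22-32 ALLOC][33-46 FREE]
Op 4: c = malloc(7) -> c = 0; heap: [0-6 ALLOC][7-7 FREE][8-21 ALLOC][22-32 ALLOC][33-46 FREE]
Free blocks: [1 14] total_free=15 largest=14 -> 100*(15-14)/15 = 100/15 ≈ 6.667 -> rounds to 7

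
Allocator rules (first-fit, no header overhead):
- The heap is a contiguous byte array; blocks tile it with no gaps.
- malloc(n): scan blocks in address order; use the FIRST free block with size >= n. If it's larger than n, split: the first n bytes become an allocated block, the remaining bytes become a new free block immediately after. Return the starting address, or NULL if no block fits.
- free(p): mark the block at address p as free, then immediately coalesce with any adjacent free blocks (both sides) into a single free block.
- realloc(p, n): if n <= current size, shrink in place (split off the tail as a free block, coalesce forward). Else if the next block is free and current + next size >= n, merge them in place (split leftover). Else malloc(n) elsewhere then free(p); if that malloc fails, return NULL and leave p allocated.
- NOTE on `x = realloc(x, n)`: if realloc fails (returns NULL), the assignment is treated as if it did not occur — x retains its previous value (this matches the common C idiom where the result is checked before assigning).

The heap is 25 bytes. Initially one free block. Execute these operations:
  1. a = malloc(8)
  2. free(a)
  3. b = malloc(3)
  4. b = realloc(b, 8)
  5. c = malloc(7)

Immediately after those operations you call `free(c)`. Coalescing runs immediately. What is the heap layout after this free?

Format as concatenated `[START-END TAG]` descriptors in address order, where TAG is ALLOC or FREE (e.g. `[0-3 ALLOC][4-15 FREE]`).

Op 1: a = malloc(8) -> a = 0; heap: [0-7 ALLOC][8-24 FREE]
Op 2: free(a) -> (freed a); heap: [0-24 FREE]
Op 3: b = malloc(3) -> b = 0; heap: [0-2 ALLOC][3-24 FREE]
Op 4: b = realloc(b, 8) -> b = 0; heap: [0-7 ALLOC][8-24 FREE]
Op 5: c = malloc(7) -> c = 8; heap: [0-7 ALLOC][8-14 ALLOC][15-24 FREE]
free(c): c = 8 -> block [8-14 ALLOC]; mark free, coalesce with adjacent free neighbors -> [0-7 ALLOC][8-24 FREE]

Answer: [0-7 ALLOC][8-24 FREE]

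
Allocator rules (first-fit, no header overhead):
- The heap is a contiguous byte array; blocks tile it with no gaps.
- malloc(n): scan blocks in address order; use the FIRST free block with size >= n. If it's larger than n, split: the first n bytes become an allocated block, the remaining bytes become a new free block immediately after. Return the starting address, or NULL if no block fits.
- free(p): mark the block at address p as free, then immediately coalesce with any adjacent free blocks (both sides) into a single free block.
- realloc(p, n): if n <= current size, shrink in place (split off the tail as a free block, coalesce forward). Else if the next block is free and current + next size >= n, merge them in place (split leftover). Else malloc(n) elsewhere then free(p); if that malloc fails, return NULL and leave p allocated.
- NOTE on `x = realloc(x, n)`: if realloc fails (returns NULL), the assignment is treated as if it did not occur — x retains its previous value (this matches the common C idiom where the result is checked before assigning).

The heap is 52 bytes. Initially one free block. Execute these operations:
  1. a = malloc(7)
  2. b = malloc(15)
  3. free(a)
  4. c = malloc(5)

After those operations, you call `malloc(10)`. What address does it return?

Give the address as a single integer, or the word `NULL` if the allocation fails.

Answer: 22

Derivation:
Op 1: a = malloc(7) -> a = 0; heap: [0-6 ALLOC][7-51 FREE]
Op 2: b = malloc(15) -> b = 7; heap: [0-6 ALLOC][7-21 ALLOC][22-51 FREE]
Op 3: free(a) -> (freed a); heap: [0-6 FREE][7-21 ALLOC][22-51 FREE]
Op 4: c = malloc(5) -> c = 0; heap: [0-4 ALLOC][5-6 FREE][7-21 ALLOC][22-51 FREE]
malloc(10): first-fit scan over [0-4 ALLOC][5-6 FREE][7-21 ALLOC][22-51 FREE] -> 22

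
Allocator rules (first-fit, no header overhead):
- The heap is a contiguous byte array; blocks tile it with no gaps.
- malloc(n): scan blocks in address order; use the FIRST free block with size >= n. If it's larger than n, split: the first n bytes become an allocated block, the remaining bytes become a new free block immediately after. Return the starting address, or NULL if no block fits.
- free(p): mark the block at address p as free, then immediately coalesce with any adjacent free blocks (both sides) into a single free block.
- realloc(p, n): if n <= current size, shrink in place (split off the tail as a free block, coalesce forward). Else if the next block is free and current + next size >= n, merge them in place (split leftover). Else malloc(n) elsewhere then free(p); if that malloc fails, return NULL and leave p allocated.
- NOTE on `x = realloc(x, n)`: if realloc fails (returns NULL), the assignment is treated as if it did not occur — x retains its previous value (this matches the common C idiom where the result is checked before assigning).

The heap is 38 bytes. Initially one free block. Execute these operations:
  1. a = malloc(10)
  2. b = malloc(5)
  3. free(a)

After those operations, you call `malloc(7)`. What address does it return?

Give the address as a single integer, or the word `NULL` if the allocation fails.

Op 1: a = malloc(10) -> a = 0; heap: [0-9 ALLOC][10-37 FREE]
Op 2: b = malloc(5) -> b = 10; heap: [0-9 ALLOC][10-14 ALLOC][15-37 FREE]
Op 3: free(a) -> (freed a); heap: [0-9 FREE][10-14 ALLOC][15-37 FREE]
malloc(7): first-fit scan over [0-9 FREE][10-14 ALLOC][15-37 FREE] -> 0

Answer: 0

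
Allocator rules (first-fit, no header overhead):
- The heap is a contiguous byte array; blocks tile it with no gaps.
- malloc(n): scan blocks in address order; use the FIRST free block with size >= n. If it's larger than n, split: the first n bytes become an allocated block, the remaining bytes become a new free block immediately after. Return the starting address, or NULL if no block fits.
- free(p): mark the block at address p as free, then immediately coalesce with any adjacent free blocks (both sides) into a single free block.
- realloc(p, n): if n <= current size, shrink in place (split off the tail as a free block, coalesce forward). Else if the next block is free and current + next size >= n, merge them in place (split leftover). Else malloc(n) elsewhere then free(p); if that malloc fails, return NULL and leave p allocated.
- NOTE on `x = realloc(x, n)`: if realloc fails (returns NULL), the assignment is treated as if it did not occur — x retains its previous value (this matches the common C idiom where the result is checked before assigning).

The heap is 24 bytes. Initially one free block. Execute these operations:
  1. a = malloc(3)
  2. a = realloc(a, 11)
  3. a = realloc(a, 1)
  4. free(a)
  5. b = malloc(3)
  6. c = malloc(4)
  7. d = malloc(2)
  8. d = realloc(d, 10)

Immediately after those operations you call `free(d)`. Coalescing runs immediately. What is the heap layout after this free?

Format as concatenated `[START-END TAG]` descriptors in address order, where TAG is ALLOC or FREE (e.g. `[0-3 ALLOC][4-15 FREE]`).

Op 1: a = malloc(3) -> a = 0; heap: [0-2 ALLOC][3-23 FREE]
Op 2: a = realloc(a, 11) -> a = 0; heap: [0-10 ALLOC][11-23 FREE]
Op 3: a = realloc(a, 1) -> a = 0; heap: [0-0 ALLOC][1-23 FREE]
Op 4: free(a) -> (freed a); heap: [0-23 FREE]
Op 5: b = malloc(3) -> b = 0; heap: [0-2 ALLOC][3-23 FREE]
Op 6: c = malloc(4) -> c = 3; heap: [0-2 ALLOC][3-6 ALLOC][7-23 FREE]
Op 7: d = malloc(2) -> d = 7; heap: [0-2 ALLOC][3-6 ALLOC][7-8 ALLOC][9-23 FREE]
Op 8: d = realloc(d, 10) -> d = 7; heap: [0-2 ALLOC][3-6 ALLOC][7-16 ALLOC][17-23 FREE]
free(d): d = 7 -> block [7-16 ALLOC]; mark free, coalesce with adjacent free neighbors -> [0-2 ALLOC][3-6 ALLOC][7-23 FREE]

Answer: [0-2 ALLOC][3-6 ALLOC][7-23 FREE]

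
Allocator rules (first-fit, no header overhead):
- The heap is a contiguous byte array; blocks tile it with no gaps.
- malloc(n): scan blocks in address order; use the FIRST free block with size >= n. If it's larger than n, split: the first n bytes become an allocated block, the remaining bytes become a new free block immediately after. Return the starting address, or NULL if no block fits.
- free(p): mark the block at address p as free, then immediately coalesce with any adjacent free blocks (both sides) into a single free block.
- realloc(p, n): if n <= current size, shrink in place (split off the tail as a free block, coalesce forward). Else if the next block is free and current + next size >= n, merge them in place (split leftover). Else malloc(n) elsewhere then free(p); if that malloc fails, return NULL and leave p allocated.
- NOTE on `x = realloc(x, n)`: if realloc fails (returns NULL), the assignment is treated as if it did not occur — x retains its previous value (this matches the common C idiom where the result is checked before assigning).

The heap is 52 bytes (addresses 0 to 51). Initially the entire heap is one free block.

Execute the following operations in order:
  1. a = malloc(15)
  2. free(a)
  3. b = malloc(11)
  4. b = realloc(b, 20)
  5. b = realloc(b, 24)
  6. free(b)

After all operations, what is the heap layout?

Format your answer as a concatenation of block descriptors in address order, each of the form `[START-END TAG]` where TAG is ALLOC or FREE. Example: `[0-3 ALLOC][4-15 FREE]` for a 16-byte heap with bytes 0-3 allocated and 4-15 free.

Op 1: a = malloc(15) -> a = 0; heap: [0-14 ALLOC][15-51 FREE]
Op 2: free(a) -> (freed a); heap: [0-51 FREE]
Op 3: b = malloc(11) -> b = 0; heap: [0-10 ALLOC][11-51 FREE]
Op 4: b = realloc(b, 20) -> b = 0; heap: [0-19 ALLOC][20-51 FREE]
Op 5: b = realloc(b, 24) -> b = 0; heap: [0-23 ALLOC][24-51 FREE]
Op 6: free(b) -> (freed b); heap: [0-51 FREE]

Answer: [0-51 FREE]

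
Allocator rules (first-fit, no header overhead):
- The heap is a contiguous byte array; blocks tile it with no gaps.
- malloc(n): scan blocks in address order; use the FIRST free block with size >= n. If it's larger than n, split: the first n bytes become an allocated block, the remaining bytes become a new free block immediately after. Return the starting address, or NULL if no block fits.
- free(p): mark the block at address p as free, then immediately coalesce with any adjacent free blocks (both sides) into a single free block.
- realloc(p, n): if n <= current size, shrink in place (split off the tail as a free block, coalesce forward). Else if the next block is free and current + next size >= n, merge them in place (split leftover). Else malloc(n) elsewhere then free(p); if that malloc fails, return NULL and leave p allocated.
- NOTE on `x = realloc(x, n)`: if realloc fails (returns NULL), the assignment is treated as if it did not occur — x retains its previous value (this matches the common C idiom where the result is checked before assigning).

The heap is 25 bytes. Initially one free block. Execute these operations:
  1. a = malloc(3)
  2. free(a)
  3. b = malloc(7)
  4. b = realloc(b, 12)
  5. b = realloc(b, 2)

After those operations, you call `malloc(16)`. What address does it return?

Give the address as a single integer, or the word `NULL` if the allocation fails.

Op 1: a = malloc(3) -> a = 0; heap: [0-2 ALLOC][3-24 FREE]
Op 2: free(a) -> (freed a); heap: [0-24 FREE]
Op 3: b = malloc(7) -> b = 0; heap: [0-6 ALLOC][7-24 FREE]
Op 4: b = realloc(b, 12) -> b = 0; heap: [0-11 ALLOC][12-24 FREE]
Op 5: b = realloc(b, 2) -> b = 0; heap: [0-1 ALLOC][2-24 FREE]
malloc(16): first-fit scan over [0-1 ALLOC][2-24 FREE] -> 2

Answer: 2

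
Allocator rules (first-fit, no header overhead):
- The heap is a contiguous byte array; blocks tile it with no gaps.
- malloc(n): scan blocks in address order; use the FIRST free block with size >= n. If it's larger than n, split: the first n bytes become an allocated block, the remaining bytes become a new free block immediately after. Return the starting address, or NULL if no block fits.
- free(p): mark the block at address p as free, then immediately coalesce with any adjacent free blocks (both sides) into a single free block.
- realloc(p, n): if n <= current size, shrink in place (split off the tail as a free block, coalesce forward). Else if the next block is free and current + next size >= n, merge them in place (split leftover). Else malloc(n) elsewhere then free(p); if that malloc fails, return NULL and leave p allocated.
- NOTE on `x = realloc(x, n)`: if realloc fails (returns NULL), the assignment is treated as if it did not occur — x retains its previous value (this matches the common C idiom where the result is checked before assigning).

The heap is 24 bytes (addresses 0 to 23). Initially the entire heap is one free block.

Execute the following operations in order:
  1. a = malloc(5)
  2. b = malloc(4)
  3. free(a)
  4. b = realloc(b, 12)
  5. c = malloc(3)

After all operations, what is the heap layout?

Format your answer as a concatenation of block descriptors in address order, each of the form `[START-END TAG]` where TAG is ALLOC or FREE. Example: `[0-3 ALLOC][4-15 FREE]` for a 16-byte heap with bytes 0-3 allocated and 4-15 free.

Op 1: a = malloc(5) -> a = 0; heap: [0-4 ALLOC][5-23 FREE]
Op 2: b = malloc(4) -> b = 5; heap: [0-4 ALLOC][5-8 ALLOC][9-23 FREE]
Op 3: free(a) -> (freed a); heap: [0-4 FREE][5-8 ALLOC][9-23 FREE]
Op 4: b = realloc(b, 12) -> b = 5; heap: [0-4 FREE][5-16 ALLOC][17-23 FREE]
Op 5: c = malloc(3) -> c = 0; heap: [0-2 ALLOC][3-4 FREE][5-16 ALLOC][17-23 FREE]

Answer: [0-2 ALLOC][3-4 FREE][5-16 ALLOC][17-23 FREE]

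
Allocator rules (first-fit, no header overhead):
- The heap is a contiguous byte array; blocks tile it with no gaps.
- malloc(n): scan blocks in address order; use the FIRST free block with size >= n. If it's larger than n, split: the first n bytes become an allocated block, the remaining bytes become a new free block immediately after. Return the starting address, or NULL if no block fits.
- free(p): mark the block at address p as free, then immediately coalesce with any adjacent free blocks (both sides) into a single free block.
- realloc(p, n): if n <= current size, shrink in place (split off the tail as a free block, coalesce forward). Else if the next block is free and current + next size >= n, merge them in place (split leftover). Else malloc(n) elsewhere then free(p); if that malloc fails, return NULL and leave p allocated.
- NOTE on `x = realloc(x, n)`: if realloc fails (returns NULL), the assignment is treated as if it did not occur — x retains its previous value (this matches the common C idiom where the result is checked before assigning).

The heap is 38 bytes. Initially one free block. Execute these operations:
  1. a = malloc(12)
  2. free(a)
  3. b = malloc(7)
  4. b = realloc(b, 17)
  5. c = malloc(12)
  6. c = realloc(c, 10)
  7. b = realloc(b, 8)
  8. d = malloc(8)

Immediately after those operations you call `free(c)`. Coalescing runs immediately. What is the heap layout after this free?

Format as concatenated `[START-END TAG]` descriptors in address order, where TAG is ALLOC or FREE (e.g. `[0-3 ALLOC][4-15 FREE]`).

Answer: [0-7 ALLOC][8-15 ALLOC][16-37 FREE]

Derivation:
Op 1: a = malloc(12) -> a = 0; heap: [0-11 ALLOC][12-37 FREE]
Op 2: free(a) -> (freed a); heap: [0-37 FREE]
Op 3: b = malloc(7) -> b = 0; heap: [0-6 ALLOC][7-37 FREE]
Op 4: b = realloc(b, 17) -> b = 0; heap: [0-16 ALLOC][17-37 FREE]
Op 5: c = malloc(12) -> c = 17; heap: [0-16 ALLOC][17-28 ALLOC][29-37 FREE]
Op 6: c = realloc(c, 10) -> c = 17; heap: [0-16 ALLOC][17-26 ALLOC][27-37 FREE]
Op 7: b = realloc(b, 8) -> b = 0; heap: [0-7 ALLOC][8-16 FREE][17-26 ALLOC][27-37 FREE]
Op 8: d = malloc(8) -> d = 8; heap: [0-7 ALLOC][8-15 ALLOC][16-16 FREE][17-26 ALLOC][27-37 FREE]
free(c): c = 17 -> block [17-26 ALLOC]; mark free, coalesce with adjacent free neighbors -> [0-7 ALLOC][8-15 ALLOC][16-37 FREE]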